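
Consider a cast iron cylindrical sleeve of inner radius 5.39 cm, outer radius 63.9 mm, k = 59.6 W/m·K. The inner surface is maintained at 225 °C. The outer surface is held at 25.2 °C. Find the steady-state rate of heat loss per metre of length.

Q' = 2πk·ΔT/ln(r₂/r₁) = 2π × 59.6 × 199.8 / ln(0.0639/0.0539) = 4.40×10^5 W/m

Q' = 4.40×10^5 W/m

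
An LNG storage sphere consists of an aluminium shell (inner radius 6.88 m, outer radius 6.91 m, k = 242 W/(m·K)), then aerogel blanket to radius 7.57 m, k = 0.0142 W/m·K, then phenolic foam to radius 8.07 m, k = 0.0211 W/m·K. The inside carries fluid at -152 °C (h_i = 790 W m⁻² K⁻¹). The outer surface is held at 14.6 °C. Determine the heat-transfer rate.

Treat each layer as a resistance in series:
  R_conv,in = 1/(4πr²h) = 1/(4π·6.88²·790) = 2.128×10^-6 K/W
  R_aluminium = (1/6.88 − 1/6.91)/(4πk) = 6.310×10^-4/(4π·242) = 2.075×10^-7 K/W
  R_aerogel blanket = (1/6.91 − 1/7.57)/(4πk) = 0.01262/(4π·0.0142) = 0.07071 K/W
  R_phenolic foam = (1/7.57 − 1/8.07)/(4πk) = 0.008185/(4π·0.0211) = 0.03087 K/W
ΣR = 2.128×10^-6 + 2.075×10^-7 + 0.07071 + 0.03087 = 0.1016 K/W
Q = ΔT/ΣR = (-152 °C − 14.6 °C)/0.1016 = -1640 W
(Negative Q ⇒ heat flows inward; heat gain = 1640 W.)

Q = 1640 W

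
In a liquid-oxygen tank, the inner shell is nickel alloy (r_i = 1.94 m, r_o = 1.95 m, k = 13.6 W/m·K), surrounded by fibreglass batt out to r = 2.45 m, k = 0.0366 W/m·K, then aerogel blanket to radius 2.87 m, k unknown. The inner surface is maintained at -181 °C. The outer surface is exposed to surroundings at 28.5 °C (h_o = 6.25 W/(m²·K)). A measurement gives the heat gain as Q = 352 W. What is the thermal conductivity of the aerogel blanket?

ΣR = ΔT/Q = |-181 − 28.5|/352 = 0.5952 K/W
Known resistances:
  R_nickel alloy = (1/1.94 − 1/1.95)/(4πk) = 0.002643/(4π·13.6) = 1.547×10^-5 K/W
  R_fibreglass batt = (1/1.95 − 1/2.45)/(4πk) = 0.1047/(4π·0.0366) = 0.2276 K/W
  R_conv,out = 1/(4πr²h) = 1/(4π·2.87²·6.25) = 0.001546 K/W
R_aerogel blanket = ΣR − ΣR_known = 0.5952 − 0.2292 = 0.3660 K/W
(1/r₁−1/r₂)/(4πk) = 0.3660 ⇒ k = 0.05973/(4π·0.3660) = 0.0130 W/m·K

k = 0.0130 W/m·K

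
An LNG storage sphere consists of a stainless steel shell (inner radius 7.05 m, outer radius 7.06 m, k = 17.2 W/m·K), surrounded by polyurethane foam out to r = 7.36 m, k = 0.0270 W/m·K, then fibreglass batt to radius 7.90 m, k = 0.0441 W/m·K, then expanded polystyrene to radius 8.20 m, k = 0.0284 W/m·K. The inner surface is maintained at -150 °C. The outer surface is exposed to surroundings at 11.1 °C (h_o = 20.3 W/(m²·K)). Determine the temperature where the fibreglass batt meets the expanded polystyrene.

Series thermal resistances, inner to outer:
  R_stainless steel = (1/7.05 − 1/7.06)/(4πk) = 2.009×10^-4/(4π·17.2) = 9.295×10^-7 K/W
  R_polyurethane foam = (1/7.06 − 1/7.36)/(4πk) = 0.005773/(4π·0.0270) = 0.01702 K/W
  R_fibreglass batt = (1/7.36 − 1/7.90)/(4πk) = 0.009287/(4π·0.0441) = 0.01676 K/W
  R_expanded polystyrene = (1/7.90 − 1/8.20)/(4πk) = 0.004631/(4π·0.0284) = 0.01298 K/W
  R_conv,out = 1/(4πr²h) = 1/(4π·8.20²·20.3) = 5.830×10^-5 K/W
ΣR = 9.295×10^-7 + 0.01702 + 0.01676 + 0.01298 + 5.830×10^-5 = 0.04682 K/W
Q = ΔT/ΣR = (-150 °C − 11.1 °C)/0.04682 = -3441 W
From the inner boundary to the fibreglass batt/expanded polystyrene interface, ΣR_partial = 0.03378 K/W.
T_interface = T_in − Q·ΣR_partial = -150 °C − (-3441)(0.03378) = -33.8 °C

T = -33.8 °C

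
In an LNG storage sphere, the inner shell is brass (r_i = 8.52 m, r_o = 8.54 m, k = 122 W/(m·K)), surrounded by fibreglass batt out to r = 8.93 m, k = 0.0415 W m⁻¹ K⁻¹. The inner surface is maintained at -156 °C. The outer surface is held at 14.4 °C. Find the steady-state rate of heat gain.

Resistance network (inner→outer):
  R_brass = (1/8.52 − 1/8.54)/(4πk) = 2.749×10^-4/(4π·122) = 1.793×10^-7 K/W
  R_fibreglass batt = (1/8.54 − 1/8.93)/(4πk) = 0.005114/(4π·0.0415) = 0.009806 K/W
ΣR = 1.793×10^-7 + 0.009806 = 0.009806 K/W
Q = ΔT/ΣR = (-156 °C − 14.4 °C)/0.009806 = -17400 W
(Negative Q ⇒ heat flows inward; heat gain = 17400 W.)

Q = 17400 W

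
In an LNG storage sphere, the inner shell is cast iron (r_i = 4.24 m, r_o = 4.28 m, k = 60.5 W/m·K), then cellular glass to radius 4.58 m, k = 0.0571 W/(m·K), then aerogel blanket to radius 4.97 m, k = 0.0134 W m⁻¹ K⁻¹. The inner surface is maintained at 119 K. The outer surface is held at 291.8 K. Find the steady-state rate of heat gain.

Q = 1400 W

Treat each layer as a resistance in series:
  R_cast iron = (1/4.24 − 1/4.28)/(4πk) = 0.002204/(4π·60.5) = 2.899×10^-6 K/W
  R_cellular glass = (1/4.28 − 1/4.58)/(4πk) = 0.01530/(4π·0.0571) = 0.02133 K/W
  R_aerogel blanket = (1/4.58 − 1/4.97)/(4πk) = 0.01713/(4π·0.0134) = 0.1017 K/W
ΣR = 2.899×10^-6 + 0.02133 + 0.1017 = 0.1230 K/W
Q = ΔT/ΣR = (119 K − 291.8 K)/0.1230 = -1400 W
(Negative Q ⇒ heat flows inward; heat gain = 1400 W.)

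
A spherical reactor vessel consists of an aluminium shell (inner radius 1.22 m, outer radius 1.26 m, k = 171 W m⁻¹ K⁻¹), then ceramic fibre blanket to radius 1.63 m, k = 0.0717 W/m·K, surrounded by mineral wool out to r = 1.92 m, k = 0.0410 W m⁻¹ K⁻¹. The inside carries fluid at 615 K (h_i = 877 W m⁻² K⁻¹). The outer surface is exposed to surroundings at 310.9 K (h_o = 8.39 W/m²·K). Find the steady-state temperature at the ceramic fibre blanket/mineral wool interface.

T = 456 K

Treat each layer as a resistance in series:
  R_conv,in = 1/(4πr²h) = 1/(4π·1.22²·877) = 6.096×10^-5 K/W
  R_aluminium = (1/1.22 − 1/1.26)/(4πk) = 0.02602/(4π·171) = 1.211×10^-5 K/W
  R_ceramic fibre blanket = (1/1.26 − 1/1.63)/(4πk) = 0.1802/(4π·0.0717) = 0.1999 K/W
  R_mineral wool = (1/1.63 − 1/1.92)/(4πk) = 0.09266/(4π·0.0410) = 0.1799 K/W
  R_conv,out = 1/(4πr²h) = 1/(4π·1.92²·8.39) = 0.002573 K/W
ΣR = 6.096×10^-5 + 1.211×10^-5 + 0.1999 + 0.1799 + 0.002573 = 0.3824 K/W
Q = ΔT/ΣR = (615 K − 310.9 K)/0.3824 = 795.2 W
From the inner boundary to the ceramic fibre blanket/mineral wool interface, ΣR_partial = 0.2000 K/W.
T_interface = T_in − Q·ΣR_partial = 615 K − (795.2)(0.2000) = 456 K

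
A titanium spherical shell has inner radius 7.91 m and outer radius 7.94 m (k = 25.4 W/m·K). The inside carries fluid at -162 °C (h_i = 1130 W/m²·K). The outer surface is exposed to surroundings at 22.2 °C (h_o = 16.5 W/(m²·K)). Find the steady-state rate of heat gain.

Series thermal resistances, inner to outer:
  R_conv,in = 1/(4πr²h) = 1/(4π·7.91²·1130) = 1.126×10^-6 K/W
  R_titanium = (1/7.91 − 1/7.94)/(4πk) = 4.777×10^-4/(4π·25.4) = 1.497×10^-6 K/W
  R_conv,out = 1/(4πr²h) = 1/(4π·7.94²·16.5) = 7.650×10^-5 K/W
ΣR = 1.126×10^-6 + 1.497×10^-6 + 7.650×10^-5 = 7.912×10^-5 K/W
Q = ΔT/ΣR = (-162 °C − 22.2 °C)/7.912×10^-5 = -2.33×10^6 W
(Negative Q ⇒ heat flows inward; heat gain = 2.33×10^6 W.)

Q = 2.33×10^6 W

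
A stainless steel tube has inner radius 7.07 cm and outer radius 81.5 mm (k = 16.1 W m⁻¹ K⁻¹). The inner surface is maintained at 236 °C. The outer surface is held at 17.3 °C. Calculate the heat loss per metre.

Q' = 2πk·ΔT/ln(r₂/r₁) = 2π × 16.1 × 218.7 / ln(0.0815/0.0707) = 1.56×10^5 W/m

Q' = 156 kW/m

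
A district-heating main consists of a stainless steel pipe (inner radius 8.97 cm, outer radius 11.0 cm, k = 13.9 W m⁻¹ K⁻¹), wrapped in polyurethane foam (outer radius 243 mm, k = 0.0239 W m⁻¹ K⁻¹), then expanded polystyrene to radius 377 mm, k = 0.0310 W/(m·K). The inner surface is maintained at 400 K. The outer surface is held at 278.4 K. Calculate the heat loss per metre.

Resistance network (inner→outer):
  R'_stainless steel = ln(0.110/0.0897)/(2πk) = 0.2040/(2π·13.9) = 0.002336 m·K/W
  R'_polyurethane foam = ln(0.243/0.110)/(2πk) = 0.7926/(2π·0.0239) = 5.278 m·K/W
  R'_expanded polystyrene = ln(0.377/0.243)/(2πk) = 0.4392/(2π·0.0310) = 2.255 m·K/W
ΣR = 0.002336 + 5.278 + 2.255 = 7.535 m·K/W
Q' = ΔT/ΣR = (400 K − 278.4 K)/7.535 = 16.1 W/m

Q' = 16.1 W/m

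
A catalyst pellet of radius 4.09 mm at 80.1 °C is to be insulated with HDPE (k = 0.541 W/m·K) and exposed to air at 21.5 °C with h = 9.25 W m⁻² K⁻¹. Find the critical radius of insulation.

r_cr = 11.7 cm

For a sphere, r_cr = 2k_ins/h = 2·0.541/9.25 = 0.117 m = 11.7 cm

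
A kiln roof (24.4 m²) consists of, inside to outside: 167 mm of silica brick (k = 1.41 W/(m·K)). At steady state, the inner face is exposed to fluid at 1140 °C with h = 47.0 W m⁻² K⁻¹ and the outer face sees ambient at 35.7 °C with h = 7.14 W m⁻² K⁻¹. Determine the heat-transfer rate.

Resistance network (inner→outer):
  R_conv,in = 1/(hA) = 1/(47.0·24.4) = 8.720×10^-4 K/W
  R_silica brick = L/(kA) = 0.167/(1.41·24.4) = 0.004854 K/W
  R_conv,out = 1/(hA) = 1/(7.14·24.4) = 0.005740 K/W
ΣR = 8.720×10^-4 + 0.004854 + 0.005740 = 0.01147 K/W
Q = ΔT/ΣR = (1140 °C − 35.7 °C)/0.01147 = 96300 W

Q = 96300 W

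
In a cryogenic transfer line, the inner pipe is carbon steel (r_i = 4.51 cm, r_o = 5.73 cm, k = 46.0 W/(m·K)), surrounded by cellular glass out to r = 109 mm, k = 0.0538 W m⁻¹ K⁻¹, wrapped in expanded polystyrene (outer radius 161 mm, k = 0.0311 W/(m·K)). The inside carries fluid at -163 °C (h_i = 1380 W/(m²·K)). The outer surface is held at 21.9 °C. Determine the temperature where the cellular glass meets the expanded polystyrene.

Resistance network (inner→outer):
  R'_conv,in = 1/(2πr h) = 1/(2π·0.0451·1380) = 0.002557 m·K/W
  R'_carbon steel = ln(0.0573/0.0451)/(2πk) = 0.2394/(2π·46.0) = 8.284×10^-4 m·K/W
  R'_cellular glass = ln(0.109/0.0573)/(2πk) = 0.6430/(2π·0.0538) = 1.902 m·K/W
  R'_expanded polystyrene = ln(0.161/0.109)/(2πk) = 0.3901/(2π·0.0311) = 1.996 m·K/W
ΣR = 0.002557 + 8.284×10^-4 + 1.902 + 1.996 = 3.901 m·K/W
Q' = ΔT/ΣR = (-163 °C − 21.9 °C)/3.901 = -47.40 W/m
From the inner boundary to the cellular glass/expanded polystyrene interface, ΣR_partial = 1.905 m·K/W.
T_interface = T_in − Q'·ΣR_partial = -163 °C − (-47.40)(1.905) = -72.7 °C

T = -72.7 °C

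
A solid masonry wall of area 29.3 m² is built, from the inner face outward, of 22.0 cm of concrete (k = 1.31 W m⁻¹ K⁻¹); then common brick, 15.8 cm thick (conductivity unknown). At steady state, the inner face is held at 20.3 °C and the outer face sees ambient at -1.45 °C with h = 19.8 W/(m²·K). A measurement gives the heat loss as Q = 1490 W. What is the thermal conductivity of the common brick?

ΣR = ΔT/Q = |20.3 − -1.45|/1490 = 0.01460 K/W
Known resistances:
  R_concrete = L/(kA) = 0.220/(1.31·29.3) = 0.005732 K/W
  R_conv,out = 1/(hA) = 1/(19.8·29.3) = 0.001724 K/W
R_common brick = ΣR − ΣR_known = 0.01460 − 0.007456 = 0.007144 K/W
L/(kA) = 0.007144 ⇒ k = 0.158/(0.007144·29.3) = 0.755 W/m·K

k = 0.755 W/m·K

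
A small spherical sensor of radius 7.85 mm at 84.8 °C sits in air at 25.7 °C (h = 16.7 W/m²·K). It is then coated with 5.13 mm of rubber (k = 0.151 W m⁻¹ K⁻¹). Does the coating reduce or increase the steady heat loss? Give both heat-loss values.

Critical radius for a sphere: r_cr = 2k/h = 0.0181 m = 1.81 cm.
Outer radius after coating: r₂ = 0.00785 + 0.00513 = 0.01298 m.
Since r₁ < r_cr and r₂ ≤ r_cr, the coating moves toward the maximum at r_cr — heat loss rises.
Bare: R = 1/(4πr₁²h) = 77.33 K/W; Q = 59.1/77.33 = 0.764 W.
Coated: R = R_cond + R_conv = 54.82 K/W; Q = 59.1/54.82 = 1.08 W.

increases: 0.764 → 1.08 W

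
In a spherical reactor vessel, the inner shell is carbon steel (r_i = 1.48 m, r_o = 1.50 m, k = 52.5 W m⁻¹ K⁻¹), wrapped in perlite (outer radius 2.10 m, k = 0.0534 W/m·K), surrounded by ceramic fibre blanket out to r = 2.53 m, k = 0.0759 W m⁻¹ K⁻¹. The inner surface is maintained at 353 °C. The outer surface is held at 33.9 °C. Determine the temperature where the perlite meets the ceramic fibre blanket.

Resistance network (inner→outer):
  R_carbon steel = (1/1.48 − 1/1.50)/(4πk) = 0.009009/(4π·52.5) = 1.366×10^-5 K/W
  R_perlite = (1/1.50 − 1/2.10)/(4πk) = 0.1905/(4π·0.0534) = 0.2839 K/W
  R_ceramic fibre blanket = (1/2.10 − 1/2.53)/(4πk) = 0.08093/(4π·0.0759) = 0.08485 K/W
ΣR = 1.366×10^-5 + 0.2839 + 0.08485 = 0.3688 K/W
Q = ΔT/ΣR = (353 °C − 33.9 °C)/0.3688 = 865.2 W
From the inner boundary to the perlite/ceramic fibre blanket interface, ΣR_partial = 0.2839 K/W.
T_interface = T_in − Q·ΣR_partial = 353 °C − (865.2)(0.2839) = 107 °C

T = 107 °C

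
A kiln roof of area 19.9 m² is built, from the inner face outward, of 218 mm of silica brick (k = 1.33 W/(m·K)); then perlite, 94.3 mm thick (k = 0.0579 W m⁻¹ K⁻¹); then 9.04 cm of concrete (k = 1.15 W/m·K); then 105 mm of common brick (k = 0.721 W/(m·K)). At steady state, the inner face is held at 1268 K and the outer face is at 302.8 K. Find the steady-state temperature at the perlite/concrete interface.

Series thermal resistances, inner to outer:
  R_silica brick = L/(kA) = 0.218/(1.33·19.9) = 0.008237 K/W
  R_perlite = L/(kA) = 0.0943/(0.0579·19.9) = 0.08184 K/W
  R_concrete = L/(kA) = 0.0904/(1.15·19.9) = 0.003950 K/W
  R_common brick = L/(kA) = 0.105/(0.721·19.9) = 0.007318 K/W
ΣR = 0.008237 + 0.08184 + 0.003950 + 0.007318 = 0.1013 K/W
Q = ΔT/ΣR = (1268 K − 302.8 K)/0.1013 = 9528 W
From the inner boundary to the perlite/concrete interface, ΣR_partial = 0.09008 K/W.
T_interface = T_in − Q·ΣR_partial = 1268 K − (9528)(0.09008) = 410 K

T = 410 K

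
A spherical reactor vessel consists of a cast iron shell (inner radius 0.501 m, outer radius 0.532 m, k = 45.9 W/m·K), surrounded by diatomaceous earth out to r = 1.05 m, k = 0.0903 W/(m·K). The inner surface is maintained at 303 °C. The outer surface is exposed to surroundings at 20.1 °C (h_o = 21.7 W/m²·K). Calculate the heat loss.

Q = 345 W

Resistance network (inner→outer):
  R_cast iron = (1/0.501 − 1/0.532)/(4πk) = 0.1163/(4π·45.9) = 2.016×10^-4 K/W
  R_diatomaceous earth = (1/0.532 − 1/1.05)/(4πk) = 0.9273/(4π·0.0903) = 0.8172 K/W
  R_conv,out = 1/(4πr²h) = 1/(4π·1.05²·21.7) = 0.003326 K/W
ΣR = 2.016×10^-4 + 0.8172 + 0.003326 = 0.8207 K/W
Q = ΔT/ΣR = (303 °C − 20.1 °C)/0.8207 = 345 W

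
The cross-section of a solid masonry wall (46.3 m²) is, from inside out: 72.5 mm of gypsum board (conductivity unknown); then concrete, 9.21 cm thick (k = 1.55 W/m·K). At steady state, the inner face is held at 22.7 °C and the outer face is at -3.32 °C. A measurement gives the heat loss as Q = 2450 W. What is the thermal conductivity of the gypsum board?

k = 0.168 W/m·K

ΣR = ΔT/Q = |22.7 − -3.32|/2450 = 0.01062 K/W
Known resistances:
  R_concrete = L/(kA) = 0.0921/(1.55·46.3) = 0.001283 K/W
R_gypsum board = ΣR − ΣR_known = 0.01062 − 0.001283 = 0.009337 K/W
L/(kA) = 0.009337 ⇒ k = 0.0725/(0.009337·46.3) = 0.168 W/m·K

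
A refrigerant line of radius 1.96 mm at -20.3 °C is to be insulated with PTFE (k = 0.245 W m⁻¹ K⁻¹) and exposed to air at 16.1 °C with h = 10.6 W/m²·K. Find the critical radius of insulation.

For a cylinder, r_cr = k_ins/h = 0.245/10.6 = 0.0231 m = 2.31 cm

r_cr = 2.31 cm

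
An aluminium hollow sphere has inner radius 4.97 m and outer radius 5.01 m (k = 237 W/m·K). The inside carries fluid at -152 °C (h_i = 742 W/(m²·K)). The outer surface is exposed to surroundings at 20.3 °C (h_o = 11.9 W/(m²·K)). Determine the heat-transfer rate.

Q = 6.35×10^5 W

Treat each layer as a resistance in series:
  R_conv,in = 1/(4πr²h) = 1/(4π·4.97²·742) = 4.342×10^-6 K/W
  R_aluminium = (1/4.97 − 1/5.01)/(4πk) = 0.001606/(4π·237) = 5.394×10^-7 K/W
  R_conv,out = 1/(4πr²h) = 1/(4π·5.01²·11.9) = 2.664×10^-4 K/W
ΣR = 4.342×10^-6 + 5.394×10^-7 + 2.664×10^-4 = 2.713×10^-4 K/W
Q = ΔT/ΣR = (-152 °C − 20.3 °C)/2.713×10^-4 = -6.35×10^5 W
(Negative Q ⇒ heat flows inward; heat gain = 6.35×10^5 W.)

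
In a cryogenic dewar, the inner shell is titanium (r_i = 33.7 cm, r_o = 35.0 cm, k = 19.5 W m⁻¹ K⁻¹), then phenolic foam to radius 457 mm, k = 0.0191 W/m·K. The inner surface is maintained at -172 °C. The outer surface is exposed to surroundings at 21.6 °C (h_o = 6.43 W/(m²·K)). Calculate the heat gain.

Q = 68.0 W

Treat each layer as a resistance in series:
  R_titanium = (1/0.337 − 1/0.350)/(4πk) = 0.1102/(4π·19.5) = 4.498×10^-4 K/W
  R_phenolic foam = (1/0.350 − 1/0.457)/(4πk) = 0.6690/(4π·0.0191) = 2.787 K/W
  R_conv,out = 1/(4πr²h) = 1/(4π·0.457²·6.43) = 0.05926 K/W
ΣR = 4.498×10^-4 + 2.787 + 0.05926 = 2.847 K/W
Q = ΔT/ΣR = (-172 °C − 21.6 °C)/2.847 = -68.0 W
(Negative Q ⇒ heat flows inward; heat gain = 68.0 W.)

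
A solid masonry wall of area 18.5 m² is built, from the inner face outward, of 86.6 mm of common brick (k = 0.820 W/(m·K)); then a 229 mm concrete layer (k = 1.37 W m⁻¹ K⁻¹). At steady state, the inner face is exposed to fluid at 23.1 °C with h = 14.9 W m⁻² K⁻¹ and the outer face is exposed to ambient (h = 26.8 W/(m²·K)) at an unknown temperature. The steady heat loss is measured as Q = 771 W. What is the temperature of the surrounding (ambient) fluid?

Series resistances:
  R_conv,in = 1/(hA) = 1/(14.9·18.5) = 0.003628 K/W
  R_common brick = L/(kA) = 0.0866/(0.820·18.5) = 0.005709 K/W
  R_concrete = L/(kA) = 0.229/(1.37·18.5) = 0.009035 K/W
  R_conv,out = 1/(hA) = 1/(26.8·18.5) = 0.002017 K/W
ΣR = 0.02039 K/W
ΔT = Q·ΣR = 771 × 0.02039 = 15.72 K
Heat flows outward, so T_out = T_in − ΔT = 23.1 − 15.72 = 7.38 °C

T_out = 7.38 °C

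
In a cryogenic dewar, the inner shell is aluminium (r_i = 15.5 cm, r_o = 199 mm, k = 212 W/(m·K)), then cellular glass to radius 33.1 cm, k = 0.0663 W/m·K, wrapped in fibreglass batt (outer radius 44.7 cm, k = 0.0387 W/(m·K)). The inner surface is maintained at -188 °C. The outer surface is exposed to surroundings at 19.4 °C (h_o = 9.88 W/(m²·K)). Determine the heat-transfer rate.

Q = 51.1 W

Resistance network (inner→outer):
  R_aluminium = (1/0.155 − 1/0.199)/(4πk) = 1.426/(4π·212) = 5.355×10^-4 K/W
  R_cellular glass = (1/0.199 − 1/0.331)/(4πk) = 2.004/(4π·0.0663) = 2.405 K/W
  R_fibreglass batt = (1/0.331 − 1/0.447)/(4πk) = 0.7840/(4π·0.0387) = 1.612 K/W
  R_conv,out = 1/(4πr²h) = 1/(4π·0.447²·9.88) = 0.04031 K/W
ΣR = 5.355×10^-4 + 2.405 + 1.612 + 0.04031 = 4.058 K/W
Q = ΔT/ΣR = (-188 °C − 19.4 °C)/4.058 = -51.1 W
(Negative Q ⇒ heat flows inward; heat gain = 51.1 W.)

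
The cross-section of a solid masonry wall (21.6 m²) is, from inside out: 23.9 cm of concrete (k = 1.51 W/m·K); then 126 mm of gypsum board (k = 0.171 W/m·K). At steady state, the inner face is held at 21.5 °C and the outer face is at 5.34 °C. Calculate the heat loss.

Q = 390 W

Resistance network (inner→outer):
  R_concrete = L/(kA) = 0.239/(1.51·21.6) = 0.007328 K/W
  R_gypsum board = L/(kA) = 0.126/(0.171·21.6) = 0.03411 K/W
ΣR = 0.007328 + 0.03411 = 0.04144 K/W
Q = ΔT/ΣR = (21.5 °C − 5.34 °C)/0.04144 = 390 W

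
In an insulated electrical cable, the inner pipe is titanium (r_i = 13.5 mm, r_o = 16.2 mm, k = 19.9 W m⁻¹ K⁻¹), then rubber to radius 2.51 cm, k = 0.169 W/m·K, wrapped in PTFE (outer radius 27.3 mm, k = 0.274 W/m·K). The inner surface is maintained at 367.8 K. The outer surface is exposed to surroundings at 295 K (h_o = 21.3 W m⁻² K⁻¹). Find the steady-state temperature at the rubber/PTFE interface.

Treat each layer as a resistance in series:
  R'_titanium = ln(0.0162/0.0135)/(2πk) = 0.1823/(2π·19.9) = 0.001458 m·K/W
  R'_rubber = ln(0.0251/0.0162)/(2πk) = 0.4379/(2π·0.169) = 0.4123 m·K/W
  R'_PTFE = ln(0.0273/0.0251)/(2πk) = 0.08402/(2π·0.274) = 0.04880 m·K/W
  R'_conv,out = 1/(2πr h) = 1/(2π·0.0273·21.3) = 0.2737 m·K/W
ΣR = 0.001458 + 0.4123 + 0.04880 + 0.2737 = 0.7363 m·K/W
Q' = ΔT/ΣR = (367.8 K − 295 K)/0.7363 = 98.87 W/m
From the inner boundary to the rubber/PTFE interface, ΣR_partial = 0.4138 m·K/W.
T_interface = T_in − Q'·ΣR_partial = 367.8 K − (98.87)(0.4138) = 326.9 K

T = 326.9 K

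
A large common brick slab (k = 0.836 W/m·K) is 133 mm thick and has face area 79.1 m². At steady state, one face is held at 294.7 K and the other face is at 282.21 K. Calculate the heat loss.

Q = kA·ΔT/L = 0.836 × 79.1 × |294.7 K − 282.21 K| / 0.133 = 6210 W

Q = 6.21 kW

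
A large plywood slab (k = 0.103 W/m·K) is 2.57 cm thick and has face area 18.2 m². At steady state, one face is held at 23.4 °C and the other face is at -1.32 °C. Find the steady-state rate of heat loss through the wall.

Q = 1800 W

Q = kA·ΔT/L = 0.103 × 18.2 × |23.4 °C − -1.32 °C| / 0.0257 = 1800 W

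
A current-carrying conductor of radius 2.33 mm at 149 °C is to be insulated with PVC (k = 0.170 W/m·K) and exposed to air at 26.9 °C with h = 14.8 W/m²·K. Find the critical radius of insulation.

For a cylinder, r_cr = k_ins/h = 0.170/14.8 = 0.0115 m = 1.15 cm

r_cr = 1.15 cm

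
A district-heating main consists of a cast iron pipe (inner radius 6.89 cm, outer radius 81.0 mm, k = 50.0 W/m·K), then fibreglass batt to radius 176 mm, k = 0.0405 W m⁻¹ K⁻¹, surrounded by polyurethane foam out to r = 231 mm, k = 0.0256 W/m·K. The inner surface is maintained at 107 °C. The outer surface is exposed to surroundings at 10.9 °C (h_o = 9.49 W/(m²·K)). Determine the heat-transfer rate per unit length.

Treat each layer as a resistance in series:
  R'_cast iron = ln(0.0810/0.0689)/(2πk) = 0.1618/(2π·50.0) = 5.150×10^-4 m·K/W
  R'_fibreglass batt = ln(0.176/0.0810)/(2πk) = 0.7760/(2π·0.0405) = 3.050 m·K/W
  R'_polyurethane foam = ln(0.231/0.176)/(2πk) = 0.2719/(2π·0.0256) = 1.691 m·K/W
  R'_conv,out = 1/(2πr h) = 1/(2π·0.231·9.49) = 0.07260 m·K/W
ΣR = 5.150×10^-4 + 3.050 + 1.691 + 0.07260 = 4.814 m·K/W
Q' = ΔT/ΣR = (107 °C − 10.9 °C)/4.814 = 20.0 W/m

Q' = 20.0 W/m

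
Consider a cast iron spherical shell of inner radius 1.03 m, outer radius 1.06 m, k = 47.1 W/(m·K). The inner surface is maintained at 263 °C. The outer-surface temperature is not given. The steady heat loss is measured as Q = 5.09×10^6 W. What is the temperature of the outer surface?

T_out = 26.7 °C

Series resistances:
  R_cast iron = (1/1.03 − 1/1.06)/(4πk) = 0.02748/(4π·47.1) = 4.642×10^-5 K/W
ΣR = 4.642×10^-5 K/W
ΔT = Q·ΣR = 5.09×10^6 × 4.642×10^-5 = 236.3 K
Heat flows outward, so T_out = T_in − ΔT = 263 − 236.3 = 26.7 °C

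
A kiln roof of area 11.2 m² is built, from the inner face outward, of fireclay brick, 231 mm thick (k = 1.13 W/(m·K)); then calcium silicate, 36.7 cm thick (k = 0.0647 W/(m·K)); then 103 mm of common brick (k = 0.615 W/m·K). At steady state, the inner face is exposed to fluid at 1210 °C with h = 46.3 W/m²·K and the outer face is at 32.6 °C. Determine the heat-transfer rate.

Series thermal resistances, inner to outer:
  R_conv,in = 1/(hA) = 1/(46.3·11.2) = 0.001928 K/W
  R_fireclay brick = L/(kA) = 0.231/(1.13·11.2) = 0.01825 K/W
  R_calcium silicate = L/(kA) = 0.367/(0.0647·11.2) = 0.5065 K/W
  R_common brick = L/(kA) = 0.103/(0.615·11.2) = 0.01495 K/W
ΣR = 0.001928 + 0.01825 + 0.5065 + 0.01495 = 0.5416 K/W
Q = ΔT/ΣR = (1210 °C − 32.6 °C)/0.5416 = 2170 W

Q = 2.17 kW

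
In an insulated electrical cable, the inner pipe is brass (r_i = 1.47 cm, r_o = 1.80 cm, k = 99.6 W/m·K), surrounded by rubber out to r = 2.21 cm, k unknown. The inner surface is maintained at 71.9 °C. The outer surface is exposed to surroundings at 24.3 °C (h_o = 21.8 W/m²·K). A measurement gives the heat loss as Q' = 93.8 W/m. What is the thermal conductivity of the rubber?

k = 0.185 W/m·K

ΣR = ΔT/Q' = |71.9 − 24.3|/93.8 = 0.5075 m·K/W
Known resistances:
  R'_brass = ln(0.0180/0.0147)/(2πk) = 0.2025/(2π·99.6) = 3.236×10^-4 m·K/W
  R'_conv,out = 1/(2πr h) = 1/(2π·0.0221·21.8) = 0.3303 m·K/W
R_rubber = ΣR − ΣR_known = 0.5075 − 0.3306 = 0.1769 m·K/W
ln(r₂/r₁)/(2πk) = 0.1769 ⇒ k = 0.2052/(2π·0.1769) = 0.185 W/m·K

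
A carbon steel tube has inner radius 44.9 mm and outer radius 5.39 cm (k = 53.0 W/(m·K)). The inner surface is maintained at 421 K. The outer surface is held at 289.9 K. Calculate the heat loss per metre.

Q' = 2πk·ΔT/ln(r₂/r₁) = 2π × 53.0 × 131.1 / ln(0.0539/0.0449) = 2.39×10^5 W/m

Q' = 239 kW/m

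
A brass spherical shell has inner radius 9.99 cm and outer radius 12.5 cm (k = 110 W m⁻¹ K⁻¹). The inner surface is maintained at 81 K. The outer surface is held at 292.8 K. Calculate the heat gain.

Q = 1.46×10^5 W

Q = 4πk·ΔT/(1/r₁ − 1/r₂) = 4π × 110 × 211.8 / (1/0.0999 − 1/0.125) = 1.46×10^5 W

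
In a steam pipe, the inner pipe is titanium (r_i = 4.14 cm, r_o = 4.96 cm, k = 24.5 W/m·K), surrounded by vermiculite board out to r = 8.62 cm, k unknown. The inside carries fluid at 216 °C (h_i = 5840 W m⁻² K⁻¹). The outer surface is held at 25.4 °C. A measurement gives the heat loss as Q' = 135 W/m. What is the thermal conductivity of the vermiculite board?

k = 0.0624 W/m·K

ΣR = ΔT/Q' = |216 − 25.4|/135 = 1.412 m·K/W
Known resistances:
  R'_conv,in = 1/(2πr h) = 1/(2π·0.0414·5840) = 6.583×10^-4 m·K/W
  R'_titanium = ln(0.0496/0.0414)/(2πk) = 0.1807/(2π·24.5) = 0.001174 m·K/W
R_vermiculite board = ΣR − ΣR_known = 1.412 − 0.001832 = 1.410 m·K/W
ln(r₂/r₁)/(2πk) = 1.410 ⇒ k = 0.5527/(2π·1.410) = 0.0624 W/m·K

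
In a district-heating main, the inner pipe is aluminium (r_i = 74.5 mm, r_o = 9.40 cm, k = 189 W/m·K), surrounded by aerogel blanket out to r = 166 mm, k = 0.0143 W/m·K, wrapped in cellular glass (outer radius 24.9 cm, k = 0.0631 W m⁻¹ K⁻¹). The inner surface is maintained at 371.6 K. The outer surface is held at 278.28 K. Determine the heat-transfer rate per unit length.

Q' = 12.7 W/m

Resistance network (inner→outer):
  R'_aluminium = ln(0.0940/0.0745)/(2πk) = 0.2325/(2π·189) = 1.958×10^-4 m·K/W
  R'_aerogel blanket = ln(0.166/0.0940)/(2πk) = 0.5687/(2π·0.0143) = 6.329 m·K/W
  R'_cellular glass = ln(0.249/0.166)/(2πk) = 0.4055/(2π·0.0631) = 1.023 m·K/W
ΣR = 1.958×10^-4 + 6.329 + 1.023 = 7.352 m·K/W
Q' = ΔT/ΣR = (371.6 K − 278.28 K)/7.352 = 12.7 W/m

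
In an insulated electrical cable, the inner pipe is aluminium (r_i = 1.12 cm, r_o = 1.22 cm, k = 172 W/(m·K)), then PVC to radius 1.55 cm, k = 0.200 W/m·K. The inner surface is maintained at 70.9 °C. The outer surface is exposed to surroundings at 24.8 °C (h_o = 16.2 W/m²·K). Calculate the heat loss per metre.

Q' = 55.9 W/m

Series thermal resistances, inner to outer:
  R'_aluminium = ln(0.0122/0.0112)/(2πk) = 0.08552/(2π·172) = 7.914×10^-5 m·K/W
  R'_PVC = ln(0.0155/0.0122)/(2πk) = 0.2394/(2π·0.200) = 0.1905 m·K/W
  R'_conv,out = 1/(2πr h) = 1/(2π·0.0155·16.2) = 0.6338 m·K/W
ΣR = 7.914×10^-5 + 0.1905 + 0.6338 = 0.8244 m·K/W
Q' = ΔT/ΣR = (70.9 °C − 24.8 °C)/0.8244 = 55.9 W/m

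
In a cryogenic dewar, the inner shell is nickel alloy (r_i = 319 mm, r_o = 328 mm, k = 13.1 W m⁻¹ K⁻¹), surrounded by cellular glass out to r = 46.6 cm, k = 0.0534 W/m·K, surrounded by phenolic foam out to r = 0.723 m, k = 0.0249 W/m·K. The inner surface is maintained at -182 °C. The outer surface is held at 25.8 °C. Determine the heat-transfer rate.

Resistance network (inner→outer):
  R_nickel alloy = (1/0.319 − 1/0.328)/(4πk) = 0.08602/(4π·13.1) = 5.225×10^-4 K/W
  R_cellular glass = (1/0.328 − 1/0.466)/(4πk) = 0.9029/(4π·0.0534) = 1.345 K/W
  R_phenolic foam = (1/0.466 − 1/0.723)/(4πk) = 0.7628/(4π·0.0249) = 2.438 K/W
ΣR = 5.225×10^-4 + 1.345 + 2.438 = 3.784 K/W
Q = ΔT/ΣR = (-182 °C − 25.8 °C)/3.784 = -54.9 W
(Negative Q ⇒ heat flows inward; heat gain = 54.9 W.)

Q = 54.9 W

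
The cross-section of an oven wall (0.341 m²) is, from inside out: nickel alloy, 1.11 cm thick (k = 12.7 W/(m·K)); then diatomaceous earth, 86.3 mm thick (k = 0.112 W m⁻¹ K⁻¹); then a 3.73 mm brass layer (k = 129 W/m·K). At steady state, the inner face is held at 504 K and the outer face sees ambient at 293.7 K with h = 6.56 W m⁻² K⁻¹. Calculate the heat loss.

Q = 77.6 W

Resistance network (inner→outer):
  R_nickel alloy = L/(kA) = 0.0111/(12.7·0.341) = 0.002563 K/W
  R_diatomaceous earth = L/(kA) = 0.0863/(0.112·0.341) = 2.260 K/W
  R_brass = L/(kA) = 0.00373/(129·0.341) = 8.479×10^-5 K/W
  R_conv,out = 1/(hA) = 1/(6.56·0.341) = 0.4470 K/W
ΣR = 0.002563 + 2.260 + 8.479×10^-5 + 0.4470 = 2.710 K/W
Q = ΔT/ΣR = (504 K − 293.7 K)/2.710 = 77.6 W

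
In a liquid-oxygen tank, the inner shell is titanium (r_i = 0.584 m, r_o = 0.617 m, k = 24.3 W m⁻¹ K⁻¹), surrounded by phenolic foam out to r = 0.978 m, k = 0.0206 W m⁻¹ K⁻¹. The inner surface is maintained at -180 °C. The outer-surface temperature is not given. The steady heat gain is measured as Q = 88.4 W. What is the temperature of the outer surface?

Sum the resistances:
  R_titanium = (1/0.584 − 1/0.617)/(4πk) = 0.09158/(4π·24.3) = 2.999×10^-4 K/W
  R_phenolic foam = (1/0.617 − 1/0.978)/(4πk) = 0.5983/(4π·0.0206) = 2.311 K/W
ΣR = 2.311 K/W
ΔT = Q·ΣR = 88.4 × 2.311 = 204.3 K
Heat flows inward, so T_out = T_in + ΔT = -180 + 204.3 = 24.3 °C

T_out = 24.3 °C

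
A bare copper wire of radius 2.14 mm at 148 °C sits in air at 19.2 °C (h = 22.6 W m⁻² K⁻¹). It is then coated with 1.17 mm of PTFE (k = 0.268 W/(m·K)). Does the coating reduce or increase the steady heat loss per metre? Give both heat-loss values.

Critical radius for a cylinder: r_cr = k/h = 0.0119 m = 1.19 cm.
Outer radius after coating: r₂ = 0.00214 + 0.00117 = 0.00331 m.
Since r₁ < r_cr and r₂ ≤ r_cr, the coating moves toward the maximum at r_cr — heat loss rises.
Bare: R = 1/(2πr₁h) = 3.291 m·K/W; Q = 128.8/3.291 = 39.1 W/m.
Coated: R = R_cond + R_conv = 2.387 m·K/W; Q = 128.8/2.387 = 54.0 W/m.

increases: 39.1 → 54.0 W/m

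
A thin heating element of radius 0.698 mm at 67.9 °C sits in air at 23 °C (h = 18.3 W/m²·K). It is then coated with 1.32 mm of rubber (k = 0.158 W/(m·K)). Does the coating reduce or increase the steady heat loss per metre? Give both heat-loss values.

Critical radius for a cylinder: r_cr = k/h = 0.00863 m = 0.863 cm.
Outer radius after coating: r₂ = 6.98×10^-4 + 0.00132 = 0.002018 m.
Since r₁ < r_cr and r₂ ≤ r_cr, the coating moves toward the maximum at r_cr — heat loss rises.
Bare: R = 1/(2πr₁h) = 12.46 m·K/W; Q = 44.9/12.46 = 3.60 W/m.
Coated: R = R_cond + R_conv = 5.379 m·K/W; Q = 44.9/5.379 = 8.35 W/m.

increases: 3.60 → 8.35 W/m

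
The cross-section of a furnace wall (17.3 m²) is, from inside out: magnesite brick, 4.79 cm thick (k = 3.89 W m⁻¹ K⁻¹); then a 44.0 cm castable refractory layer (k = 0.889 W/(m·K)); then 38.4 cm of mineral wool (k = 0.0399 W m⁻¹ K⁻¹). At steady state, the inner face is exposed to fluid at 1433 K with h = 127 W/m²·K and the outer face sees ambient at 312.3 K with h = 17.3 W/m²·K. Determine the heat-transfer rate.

Series thermal resistances, inner to outer:
  R_conv,in = 1/(hA) = 1/(127·17.3) = 4.551×10^-4 K/W
  R_magnesite brick = L/(kA) = 0.0479/(3.89·17.3) = 7.118×10^-4 K/W
  R_castable refractory = L/(kA) = 0.440/(0.889·17.3) = 0.02861 K/W
  R_mineral wool = L/(kA) = 0.384/(0.0399·17.3) = 0.5563 K/W
  R_conv,out = 1/(hA) = 1/(17.3·17.3) = 0.003341 K/W
ΣR = 4.551×10^-4 + 7.118×10^-4 + 0.02861 + 0.5563 + 0.003341 = 0.5894 K/W
Q = ΔT/ΣR = (1433 K − 312.3 K)/0.5894 = 1900 W

Q = 1900 W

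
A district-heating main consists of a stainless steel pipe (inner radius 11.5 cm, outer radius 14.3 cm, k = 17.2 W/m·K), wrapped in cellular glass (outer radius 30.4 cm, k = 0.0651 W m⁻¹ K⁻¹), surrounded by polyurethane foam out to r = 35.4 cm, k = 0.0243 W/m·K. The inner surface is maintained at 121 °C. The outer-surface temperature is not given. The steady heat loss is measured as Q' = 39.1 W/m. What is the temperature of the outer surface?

T_out = 9.8 °C

Series resistances:
  R'_stainless steel = ln(0.143/0.115)/(2πk) = 0.2179/(2π·17.2) = 0.002016 m·K/W
  R'_cellular glass = ln(0.304/0.143)/(2πk) = 0.7542/(2π·0.0651) = 1.844 m·K/W
  R'_polyurethane foam = ln(0.354/0.304)/(2πk) = 0.1523/(2π·0.0243) = 0.9973 m·K/W
ΣR = 2.843 m·K/W
ΔT = Q'·ΣR = 39.1 × 2.843 = 111.2 K
Heat flows outward, so T_out = T_in − ΔT = 121 − 111.2 = 9.8 °C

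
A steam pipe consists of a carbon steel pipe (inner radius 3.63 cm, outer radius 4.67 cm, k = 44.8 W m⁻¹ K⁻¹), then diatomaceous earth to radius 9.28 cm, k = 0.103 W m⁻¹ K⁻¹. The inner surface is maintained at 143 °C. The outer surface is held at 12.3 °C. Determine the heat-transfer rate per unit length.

Resistance network (inner→outer):
  R'_carbon steel = ln(0.0467/0.0363)/(2πk) = 0.2519/(2π·44.8) = 8.950×10^-4 m·K/W
  R'_diatomaceous earth = ln(0.0928/0.0467)/(2πk) = 0.6867/(2π·0.103) = 1.061 m·K/W
ΣR = 8.950×10^-4 + 1.061 = 1.062 m·K/W
Q' = ΔT/ΣR = (143 °C − 12.3 °C)/1.062 = 123 W/m

Q' = 123 W/m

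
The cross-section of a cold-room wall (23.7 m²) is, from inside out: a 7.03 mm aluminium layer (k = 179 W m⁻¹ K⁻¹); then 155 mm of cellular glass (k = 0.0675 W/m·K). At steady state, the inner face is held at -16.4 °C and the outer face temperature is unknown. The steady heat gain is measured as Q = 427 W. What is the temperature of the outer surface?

T_out = 25.0 °C

Series resistances:
  R_aluminium = L/(kA) = 0.00703/(179·23.7) = 1.657×10^-6 K/W
  R_cellular glass = L/(kA) = 0.155/(0.0675·23.7) = 0.09689 K/W
ΣR = 0.09689 K/W
ΔT = Q·ΣR = 427 × 0.09689 = 41.37 K
Heat flows inward, so T_out = T_in + ΔT = -16.4 + 41.37 = 25.0 °C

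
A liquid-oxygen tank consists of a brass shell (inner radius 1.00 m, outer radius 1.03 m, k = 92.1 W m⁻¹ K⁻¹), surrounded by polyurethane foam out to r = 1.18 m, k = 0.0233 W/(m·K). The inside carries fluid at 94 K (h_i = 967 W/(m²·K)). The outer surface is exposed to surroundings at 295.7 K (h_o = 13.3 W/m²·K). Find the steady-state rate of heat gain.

Resistance network (inner→outer):
  R_conv,in = 1/(4πr²h) = 1/(4π·1.00²·967) = 8.229×10^-5 K/W
  R_brass = (1/1.00 − 1/1.03)/(4πk) = 0.02913/(4π·92.1) = 2.517×10^-5 K/W
  R_polyurethane foam = (1/1.03 − 1/1.18)/(4πk) = 0.1234/(4π·0.0233) = 0.4215 K/W
  R_conv,out = 1/(4πr²h) = 1/(4π·1.18²·13.3) = 0.004297 K/W
ΣR = 8.229×10^-5 + 2.517×10^-5 + 0.4215 + 0.004297 = 0.4259 K/W
Q = ΔT/ΣR = (94 K − 295.7 K)/0.4259 = -474 W
(Negative Q ⇒ heat flows inward; heat gain = 474 W.)

Q = 474 W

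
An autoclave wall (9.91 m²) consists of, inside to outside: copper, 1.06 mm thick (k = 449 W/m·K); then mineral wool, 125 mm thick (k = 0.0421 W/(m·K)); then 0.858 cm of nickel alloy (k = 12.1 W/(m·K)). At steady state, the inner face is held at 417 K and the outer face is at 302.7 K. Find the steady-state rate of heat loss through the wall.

Treat each layer as a resistance in series:
  R_copper = L/(kA) = 0.00106/(449·9.91) = 2.382×10^-7 K/W
  R_mineral wool = L/(kA) = 0.125/(0.0421·9.91) = 0.2996 K/W
  R_nickel alloy = L/(kA) = 0.00858/(12.1·9.91) = 7.155×10^-5 K/W
ΣR = 2.382×10^-7 + 0.2996 + 7.155×10^-5 = 0.2997 K/W
Q = ΔT/ΣR = (417 K − 302.7 K)/0.2997 = 381 W

Q = 381 W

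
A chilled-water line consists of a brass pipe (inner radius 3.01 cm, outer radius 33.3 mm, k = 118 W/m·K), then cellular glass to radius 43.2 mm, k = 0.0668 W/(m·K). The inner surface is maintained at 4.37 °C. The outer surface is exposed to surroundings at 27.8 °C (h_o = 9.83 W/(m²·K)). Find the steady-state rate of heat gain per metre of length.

Treat each layer as a resistance in series:
  R'_brass = ln(0.0333/0.0301)/(2πk) = 0.1010/(2π·118) = 1.363×10^-4 m·K/W
  R'_cellular glass = ln(0.0432/0.0333)/(2πk) = 0.2603/(2π·0.0668) = 0.6201 m·K/W
  R'_conv,out = 1/(2πr h) = 1/(2π·0.0432·9.83) = 0.3748 m·K/W
ΣR = 1.363×10^-4 + 0.6201 + 0.3748 = 0.9950 m·K/W
Q' = ΔT/ΣR = (4.37 °C − 27.8 °C)/0.9950 = -23.5 W/m
(Negative Q' ⇒ heat flows inward; heat gain = 23.5 W/m.)

Q' = 23.5 W/m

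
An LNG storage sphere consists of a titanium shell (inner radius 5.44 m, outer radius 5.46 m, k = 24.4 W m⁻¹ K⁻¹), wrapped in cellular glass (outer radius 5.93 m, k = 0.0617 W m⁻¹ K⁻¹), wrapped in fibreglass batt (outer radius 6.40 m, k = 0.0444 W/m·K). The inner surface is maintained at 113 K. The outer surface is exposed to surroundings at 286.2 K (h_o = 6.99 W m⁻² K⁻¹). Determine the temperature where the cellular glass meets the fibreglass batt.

Series thermal resistances, inner to outer:
  R_titanium = (1/5.44 − 1/5.46)/(4πk) = 6.733×10^-4/(4π·24.4) = 2.196×10^-6 K/W
  R_cellular glass = (1/5.46 − 1/5.93)/(4πk) = 0.01452/(4π·0.0617) = 0.01872 K/W
  R_fibreglass batt = (1/5.93 − 1/6.40)/(4πk) = 0.01238/(4π·0.0444) = 0.02220 K/W
  R_conv,out = 1/(4πr²h) = 1/(4π·6.40²·6.99) = 2.779×10^-4 K/W
ΣR = 2.196×10^-6 + 0.01872 + 0.02220 + 2.779×10^-4 = 0.04120 K/W
Q = ΔT/ΣR = (113 K − 286.2 K)/0.04120 = -4204 W
From the inner boundary to the cellular glass/fibreglass batt interface, ΣR_partial = 0.01872 K/W.
T_interface = T_in − Q·ΣR_partial = 113 K − (-4204)(0.01872) = 191.7 K

T = 191.7 K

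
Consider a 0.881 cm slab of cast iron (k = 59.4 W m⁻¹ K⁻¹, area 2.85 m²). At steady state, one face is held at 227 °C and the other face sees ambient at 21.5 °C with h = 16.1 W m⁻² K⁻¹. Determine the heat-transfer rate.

Resistance network (inner→outer):
  R_cast iron = L/(kA) = 0.00881/(59.4·2.85) = 5.204×10^-5 K/W
  R_conv,out = 1/(hA) = 1/(16.1·2.85) = 0.02179 K/W
ΣR = 5.204×10^-5 + 0.02179 = 0.02184 K/W
Q = ΔT/ΣR = (227 °C − 21.5 °C)/0.02184 = 9410 W

Q = 9410 W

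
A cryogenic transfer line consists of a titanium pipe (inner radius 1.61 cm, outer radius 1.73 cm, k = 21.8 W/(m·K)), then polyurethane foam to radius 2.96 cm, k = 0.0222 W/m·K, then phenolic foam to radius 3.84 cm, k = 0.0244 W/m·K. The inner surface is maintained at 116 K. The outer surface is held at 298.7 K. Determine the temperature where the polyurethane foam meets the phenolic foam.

T = 242.8 K

Resistance network (inner→outer):
  R'_titanium = ln(0.0173/0.0161)/(2πk) = 0.07189/(2π·21.8) = 5.248×10^-4 m·K/W
  R'_polyurethane foam = ln(0.0296/0.0173)/(2πk) = 0.5371/(2π·0.0222) = 3.850 m·K/W
  R'_phenolic foam = ln(0.0384/0.0296)/(2πk) = 0.2603/(2π·0.0244) = 1.698 m·K/W
ΣR = 5.248×10^-4 + 3.850 + 1.698 = 5.549 m·K/W
Q' = ΔT/ΣR = (116 K − 298.7 K)/5.549 = -32.92 W/m
From the inner boundary to the polyurethane foam/phenolic foam interface, ΣR_partial = 3.851 m·K/W.
T_interface = T_in − Q'·ΣR_partial = 116 K − (-32.92)(3.851) = 242.8 K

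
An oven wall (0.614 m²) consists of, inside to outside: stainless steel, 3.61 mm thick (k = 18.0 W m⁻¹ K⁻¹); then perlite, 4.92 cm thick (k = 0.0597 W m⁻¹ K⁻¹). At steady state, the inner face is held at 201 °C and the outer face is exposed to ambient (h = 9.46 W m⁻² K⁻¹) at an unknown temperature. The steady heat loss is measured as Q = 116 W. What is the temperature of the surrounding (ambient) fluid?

T_out = 25.3 °C

Sum the resistances:
  R_stainless steel = L/(kA) = 0.00361/(18.0·0.614) = 3.266×10^-4 K/W
  R_perlite = L/(kA) = 0.0492/(0.0597·0.614) = 1.342 K/W
  R_conv,out = 1/(hA) = 1/(9.46·0.614) = 0.1722 K/W
ΣR = 1.515 K/W
ΔT = Q·ΣR = 116 × 1.515 = 175.7 K
Heat flows outward, so T_out = T_in − ΔT = 201 − 175.7 = 25.3 °C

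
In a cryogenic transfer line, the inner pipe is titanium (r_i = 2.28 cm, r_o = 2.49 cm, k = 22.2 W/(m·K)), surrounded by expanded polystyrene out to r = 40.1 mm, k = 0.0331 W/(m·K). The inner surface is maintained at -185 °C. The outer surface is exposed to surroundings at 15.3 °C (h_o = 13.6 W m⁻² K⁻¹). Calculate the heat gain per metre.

Q' = 77.5 W/m

Treat each layer as a resistance in series:
  R'_titanium = ln(0.0249/0.0228)/(2πk) = 0.08811/(2π·22.2) = 6.317×10^-4 m·K/W
  R'_expanded polystyrene = ln(0.0401/0.0249)/(2πk) = 0.4765/(2π·0.0331) = 2.291 m·K/W
  R'_conv,out = 1/(2πr h) = 1/(2π·0.0401·13.6) = 0.2918 m·K/W
ΣR = 6.317×10^-4 + 2.291 + 0.2918 = 2.583 m·K/W
Q' = ΔT/ΣR = (-185 °C − 15.3 °C)/2.583 = -77.5 W/m
(Negative Q' ⇒ heat flows inward; heat gain = 77.5 W/m.)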